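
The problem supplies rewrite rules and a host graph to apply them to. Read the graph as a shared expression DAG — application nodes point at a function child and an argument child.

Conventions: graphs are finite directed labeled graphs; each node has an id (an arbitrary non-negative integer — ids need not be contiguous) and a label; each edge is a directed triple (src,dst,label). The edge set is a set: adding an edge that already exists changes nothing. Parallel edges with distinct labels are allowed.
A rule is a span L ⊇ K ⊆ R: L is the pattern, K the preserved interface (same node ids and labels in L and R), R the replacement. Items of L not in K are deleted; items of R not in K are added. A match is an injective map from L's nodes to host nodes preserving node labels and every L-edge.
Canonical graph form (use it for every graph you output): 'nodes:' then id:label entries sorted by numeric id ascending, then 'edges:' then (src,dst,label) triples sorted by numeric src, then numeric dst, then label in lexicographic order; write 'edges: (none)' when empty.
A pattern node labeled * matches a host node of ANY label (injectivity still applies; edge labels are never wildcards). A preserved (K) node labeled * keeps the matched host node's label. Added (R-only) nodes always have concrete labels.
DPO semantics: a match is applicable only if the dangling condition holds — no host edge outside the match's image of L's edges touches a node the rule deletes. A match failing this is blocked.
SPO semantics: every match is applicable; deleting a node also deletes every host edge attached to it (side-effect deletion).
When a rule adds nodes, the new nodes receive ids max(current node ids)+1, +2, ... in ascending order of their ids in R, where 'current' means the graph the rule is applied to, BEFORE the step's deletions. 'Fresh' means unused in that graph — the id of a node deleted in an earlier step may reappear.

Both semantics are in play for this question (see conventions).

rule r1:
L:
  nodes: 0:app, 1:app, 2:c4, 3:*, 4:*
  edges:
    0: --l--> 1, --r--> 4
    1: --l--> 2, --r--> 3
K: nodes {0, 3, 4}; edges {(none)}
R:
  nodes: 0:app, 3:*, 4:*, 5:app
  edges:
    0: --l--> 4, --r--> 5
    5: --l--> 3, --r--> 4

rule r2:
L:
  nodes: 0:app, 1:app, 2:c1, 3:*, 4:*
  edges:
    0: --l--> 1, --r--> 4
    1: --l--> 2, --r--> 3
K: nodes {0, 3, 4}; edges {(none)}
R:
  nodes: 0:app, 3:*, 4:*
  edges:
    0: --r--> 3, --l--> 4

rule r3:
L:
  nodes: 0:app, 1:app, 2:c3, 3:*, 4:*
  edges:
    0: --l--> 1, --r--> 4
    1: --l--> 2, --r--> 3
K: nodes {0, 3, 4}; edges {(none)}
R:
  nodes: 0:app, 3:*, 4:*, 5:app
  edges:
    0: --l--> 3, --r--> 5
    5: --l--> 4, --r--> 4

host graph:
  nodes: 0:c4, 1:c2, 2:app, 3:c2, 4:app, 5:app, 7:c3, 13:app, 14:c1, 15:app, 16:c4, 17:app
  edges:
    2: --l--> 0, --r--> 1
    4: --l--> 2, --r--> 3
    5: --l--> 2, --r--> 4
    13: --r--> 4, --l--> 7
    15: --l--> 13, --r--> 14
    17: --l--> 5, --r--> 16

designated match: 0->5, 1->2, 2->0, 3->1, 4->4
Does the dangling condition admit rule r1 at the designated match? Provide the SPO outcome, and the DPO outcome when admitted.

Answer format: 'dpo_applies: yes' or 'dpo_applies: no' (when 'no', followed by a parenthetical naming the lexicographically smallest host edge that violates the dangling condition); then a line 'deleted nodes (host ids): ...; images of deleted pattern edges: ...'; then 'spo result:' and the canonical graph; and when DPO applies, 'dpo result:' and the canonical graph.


dpo_applies: no
(the rule deletes node 2, which keeps host edge (4,2,l) outside the match image — the dangling condition fails, DPO blocks; SPO proceeds and side-deletes such edges)
deleted nodes (host ids): 0, 2; images of deleted pattern edges: (2,0,l); (2,1,r); (5,2,l); (5,4,r)
spo result:
nodes: 1:c2, 3:c2, 4:app, 5:app, 7:c3, 13:app, 14:c1, 15:app, 16:c4, 17:app, 18:app
edges: (4,3,r); (5,4,l); (5,18,r); (13,4,r); (13,7,l); (15,13,l); (15,14,r); (17,5,l); (17,16,r); (18,1,l); (18,4,r)


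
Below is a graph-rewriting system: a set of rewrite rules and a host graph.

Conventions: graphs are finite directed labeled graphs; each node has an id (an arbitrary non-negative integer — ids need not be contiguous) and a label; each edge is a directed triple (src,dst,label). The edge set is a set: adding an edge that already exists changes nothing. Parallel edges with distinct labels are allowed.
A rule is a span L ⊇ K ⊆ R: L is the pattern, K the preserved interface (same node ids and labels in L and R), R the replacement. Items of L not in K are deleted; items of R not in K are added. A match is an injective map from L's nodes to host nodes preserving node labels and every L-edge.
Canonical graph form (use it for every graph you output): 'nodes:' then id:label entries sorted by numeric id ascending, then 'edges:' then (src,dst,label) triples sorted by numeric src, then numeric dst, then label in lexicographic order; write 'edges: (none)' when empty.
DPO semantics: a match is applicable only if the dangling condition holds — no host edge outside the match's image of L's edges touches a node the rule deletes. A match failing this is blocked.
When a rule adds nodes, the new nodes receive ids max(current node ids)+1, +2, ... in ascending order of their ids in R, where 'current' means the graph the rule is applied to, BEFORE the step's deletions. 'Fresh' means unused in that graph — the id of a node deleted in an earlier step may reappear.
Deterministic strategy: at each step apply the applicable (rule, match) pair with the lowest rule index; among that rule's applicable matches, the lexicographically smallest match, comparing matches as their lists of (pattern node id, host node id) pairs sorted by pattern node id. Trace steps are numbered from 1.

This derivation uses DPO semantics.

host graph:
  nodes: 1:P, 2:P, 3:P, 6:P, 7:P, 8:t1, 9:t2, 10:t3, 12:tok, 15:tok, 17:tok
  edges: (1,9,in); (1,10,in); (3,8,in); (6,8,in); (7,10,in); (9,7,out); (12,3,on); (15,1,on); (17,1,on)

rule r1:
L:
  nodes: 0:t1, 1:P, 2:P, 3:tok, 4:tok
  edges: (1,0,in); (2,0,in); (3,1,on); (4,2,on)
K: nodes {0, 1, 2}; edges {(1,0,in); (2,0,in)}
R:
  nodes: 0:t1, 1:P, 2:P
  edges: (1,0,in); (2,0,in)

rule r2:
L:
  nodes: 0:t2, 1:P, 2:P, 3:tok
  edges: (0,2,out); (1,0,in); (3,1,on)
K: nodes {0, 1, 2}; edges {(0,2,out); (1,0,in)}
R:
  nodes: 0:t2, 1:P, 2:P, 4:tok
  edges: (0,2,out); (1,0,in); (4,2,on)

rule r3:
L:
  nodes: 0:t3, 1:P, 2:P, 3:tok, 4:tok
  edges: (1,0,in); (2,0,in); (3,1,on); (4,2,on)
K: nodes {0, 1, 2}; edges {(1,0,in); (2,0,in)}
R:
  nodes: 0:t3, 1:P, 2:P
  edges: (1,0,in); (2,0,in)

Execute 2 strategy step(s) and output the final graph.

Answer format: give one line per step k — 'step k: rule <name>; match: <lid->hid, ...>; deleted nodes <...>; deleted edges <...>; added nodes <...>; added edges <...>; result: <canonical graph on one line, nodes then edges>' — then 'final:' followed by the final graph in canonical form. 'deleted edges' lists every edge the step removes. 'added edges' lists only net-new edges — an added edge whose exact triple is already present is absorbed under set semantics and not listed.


step 1: rule r2; match: 0->9, 1->1, 2->7, 3->15; deleted nodes 15; deleted edges (15,1,on); added nodes 18; added edges (18,7,on); result: nodes: 1:P, 2:P, 3:P, 6:P, 7:P, 8:t1, 9:t2, 10:t3, 12:tok, 17:tok, 18:tok edges: (1,9,in); (1,10,in); (3,8,in); (6,8,in); (7,10,in); (9,7,out); (12,3,on); (17,1,on); (18,7,on)
step 2: rule r2; match: 0->9, 1->1, 2->7, 3->17; deleted nodes 17; deleted edges (17,1,on); added nodes 19; added edges (19,7,on); result: nodes: 1:P, 2:P, 3:P, 6:P, 7:P, 8:t1, 9:t2, 10:t3, 12:tok, 18:tok, 19:tok edges: (1,9,in); (1,10,in); (3,8,in); (6,8,in); (7,10,in); (9,7,out); (12,3,on); (18,7,on); (19,7,on)
final:
nodes: 1:P, 2:P, 3:P, 6:P, 7:P, 8:t1, 9:t2, 10:t3, 12:tok, 18:tok, 19:tok
edges: (1,9,in); (1,10,in); (3,8,in); (6,8,in); (7,10,in); (9,7,out); (12,3,on); (18,7,on); (19,7,on)


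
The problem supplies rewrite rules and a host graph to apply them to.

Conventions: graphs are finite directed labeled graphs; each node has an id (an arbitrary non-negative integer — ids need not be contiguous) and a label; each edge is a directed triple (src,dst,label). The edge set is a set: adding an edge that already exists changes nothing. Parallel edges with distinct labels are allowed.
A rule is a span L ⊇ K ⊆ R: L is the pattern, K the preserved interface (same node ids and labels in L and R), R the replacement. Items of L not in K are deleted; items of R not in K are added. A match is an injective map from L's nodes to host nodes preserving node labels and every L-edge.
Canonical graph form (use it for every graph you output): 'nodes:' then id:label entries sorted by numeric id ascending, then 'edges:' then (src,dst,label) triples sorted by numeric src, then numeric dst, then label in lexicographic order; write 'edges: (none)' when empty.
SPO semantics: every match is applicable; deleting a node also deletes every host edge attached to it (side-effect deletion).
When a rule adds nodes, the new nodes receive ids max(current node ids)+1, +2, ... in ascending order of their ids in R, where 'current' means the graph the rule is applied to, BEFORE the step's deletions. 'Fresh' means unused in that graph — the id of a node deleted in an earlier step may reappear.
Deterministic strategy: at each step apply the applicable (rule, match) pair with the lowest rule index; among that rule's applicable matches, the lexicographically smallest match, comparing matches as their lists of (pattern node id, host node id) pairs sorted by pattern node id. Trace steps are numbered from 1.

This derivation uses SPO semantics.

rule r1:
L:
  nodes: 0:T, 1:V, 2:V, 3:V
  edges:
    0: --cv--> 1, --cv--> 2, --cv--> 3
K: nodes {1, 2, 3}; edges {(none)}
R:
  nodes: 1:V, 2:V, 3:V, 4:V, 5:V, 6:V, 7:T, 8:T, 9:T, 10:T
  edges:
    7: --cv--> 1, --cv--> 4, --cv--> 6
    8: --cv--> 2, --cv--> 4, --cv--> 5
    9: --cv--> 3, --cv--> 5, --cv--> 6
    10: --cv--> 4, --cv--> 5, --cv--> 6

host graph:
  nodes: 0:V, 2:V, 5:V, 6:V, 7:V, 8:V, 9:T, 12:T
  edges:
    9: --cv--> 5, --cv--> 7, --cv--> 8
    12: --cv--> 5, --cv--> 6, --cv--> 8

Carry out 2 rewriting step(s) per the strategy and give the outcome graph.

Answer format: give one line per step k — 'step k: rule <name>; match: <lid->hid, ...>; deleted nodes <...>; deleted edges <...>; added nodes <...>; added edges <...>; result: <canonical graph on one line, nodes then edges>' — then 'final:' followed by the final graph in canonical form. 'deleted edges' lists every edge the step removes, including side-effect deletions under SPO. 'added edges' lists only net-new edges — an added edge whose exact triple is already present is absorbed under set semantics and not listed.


step 1: rule r1; match: 0->9, 1->5, 2->7, 3->8; deleted nodes 9; deleted edges (9,5,cv); (9,7,cv); (9,8,cv); added nodes 13, 14, 15, 16, 17, 18, 19; added edges (16,5,cv); (16,13,cv); (16,15,cv); (17,7,cv); (17,13,cv); (17,14,cv); (18,8,cv); (18,14,cv); (18,15,cv); (19,13,cv); (19,14,cv); (19,15,cv); result: nodes: 0:V, 2:V, 5:V, 6:V, 7:V, 8:V, 12:T, 13:V, 14:V, 15:V, 16:T, 17:T, 18:T, 19:T edges: (12,5,cv); (12,6,cv); (12,8,cv); (16,5,cv); (16,13,cv); (16,15,cv); (17,7,cv); (17,13,cv); (17,14,cv); (18,8,cv); (18,14,cv); (18,15,cv); (19,13,cv); (19,14,cv); (19,15,cv)
step 2: rule r1; match: 0->12, 1->5, 2->6, 3->8; deleted nodes 12; deleted edges (12,5,cv); (12,6,cv); (12,8,cv); added nodes 20, 21, 22, 23, 24, 25, 26; added edges (23,5,cv); (23,20,cv); (23,22,cv); (24,6,cv); (24,20,cv); (24,21,cv); (25,8,cv); (25,21,cv); (25,22,cv); (26,20,cv); (26,21,cv); (26,22,cv); result: nodes: 0:V, 2:V, 5:V, 6:V, 7:V, 8:V, 13:V, 14:V, 15:V, 16:T, 17:T, 18:T, 19:T, 20:V, 21:V, 22:V, 23:T, 24:T, 25:T, 26:T edges: (16,5,cv); (16,13,cv); (16,15,cv); (17,7,cv); (17,13,cv); (17,14,cv); (18,8,cv); (18,14,cv); (18,15,cv); (19,13,cv); (19,14,cv); (19,15,cv); (23,5,cv); (23,20,cv); (23,22,cv); (24,6,cv); (24,20,cv); (24,21,cv); (25,8,cv); (25,21,cv); (25,22,cv); (26,20,cv); (26,21,cv); (26,22,cv)
final:
nodes: 0:V, 2:V, 5:V, 6:V, 7:V, 8:V, 13:V, 14:V, 15:V, 16:T, 17:T, 18:T, 19:T, 20:V, 21:V, 22:V, 23:T, 24:T, 25:T, 26:T
edges: (16,5,cv); (16,13,cv); (16,15,cv); (17,7,cv); (17,13,cv); (17,14,cv); (18,8,cv); (18,14,cv); (18,15,cv); (19,13,cv); (19,14,cv); (19,15,cv); (23,5,cv); (23,20,cv); (23,22,cv); (24,6,cv); (24,20,cv); (24,21,cv); (25,8,cv); (25,21,cv); (25,22,cv); (26,20,cv); (26,21,cv); (26,22,cv)


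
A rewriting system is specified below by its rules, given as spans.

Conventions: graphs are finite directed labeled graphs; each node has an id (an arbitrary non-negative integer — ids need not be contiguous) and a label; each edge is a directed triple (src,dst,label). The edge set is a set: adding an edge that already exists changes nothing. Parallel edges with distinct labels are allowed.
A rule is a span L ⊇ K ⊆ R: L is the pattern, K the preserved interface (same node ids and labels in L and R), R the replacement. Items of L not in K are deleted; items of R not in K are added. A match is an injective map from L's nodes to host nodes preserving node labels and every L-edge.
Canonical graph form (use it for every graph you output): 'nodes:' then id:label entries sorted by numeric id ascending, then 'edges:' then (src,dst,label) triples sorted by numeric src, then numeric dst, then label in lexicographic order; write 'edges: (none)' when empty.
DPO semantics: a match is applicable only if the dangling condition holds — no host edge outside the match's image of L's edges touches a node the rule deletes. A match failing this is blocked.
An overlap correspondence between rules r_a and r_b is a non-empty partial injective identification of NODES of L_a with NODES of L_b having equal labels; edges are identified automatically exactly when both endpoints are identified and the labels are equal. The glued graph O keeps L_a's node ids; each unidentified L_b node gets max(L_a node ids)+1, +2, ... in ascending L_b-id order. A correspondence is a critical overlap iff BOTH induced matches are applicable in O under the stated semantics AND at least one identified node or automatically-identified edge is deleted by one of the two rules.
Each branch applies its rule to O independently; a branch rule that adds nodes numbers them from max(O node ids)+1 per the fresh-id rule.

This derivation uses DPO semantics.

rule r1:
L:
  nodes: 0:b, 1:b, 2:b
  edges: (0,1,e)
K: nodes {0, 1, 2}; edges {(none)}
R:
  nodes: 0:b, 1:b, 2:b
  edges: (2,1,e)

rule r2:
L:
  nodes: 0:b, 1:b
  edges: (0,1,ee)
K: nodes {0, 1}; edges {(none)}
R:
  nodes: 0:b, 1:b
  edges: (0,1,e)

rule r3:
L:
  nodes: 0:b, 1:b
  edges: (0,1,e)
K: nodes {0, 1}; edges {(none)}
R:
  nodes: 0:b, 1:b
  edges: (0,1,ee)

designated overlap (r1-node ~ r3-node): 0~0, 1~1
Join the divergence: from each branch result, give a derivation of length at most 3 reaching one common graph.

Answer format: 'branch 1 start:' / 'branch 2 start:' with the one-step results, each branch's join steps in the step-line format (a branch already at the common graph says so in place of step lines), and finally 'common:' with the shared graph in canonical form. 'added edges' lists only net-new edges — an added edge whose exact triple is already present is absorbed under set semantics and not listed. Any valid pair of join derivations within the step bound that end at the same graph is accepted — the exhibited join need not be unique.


branch 1 start:
nodes: 0:b, 1:b, 2:b
edges: (2,1,e)
branch 2 start:
nodes: 0:b, 1:b, 2:b
edges: (0,1,ee)
branch 1 step 1: rule r1; match: 0->2, 1->1, 2->0; deleted nodes (none); deleted edges (2,1,e); added nodes (none); added edges (0,1,e); result: nodes: 0:b, 1:b, 2:b edges: (0,1,e)
branch 2 step 1: rule r2; match: 0->0, 1->1; deleted nodes (none); deleted edges (0,1,ee); added nodes (none); added edges (0,1,e); result: nodes: 0:b, 1:b, 2:b edges: (0,1,e)
common:
nodes: 0:b, 1:b, 2:b
edges: (0,1,e)


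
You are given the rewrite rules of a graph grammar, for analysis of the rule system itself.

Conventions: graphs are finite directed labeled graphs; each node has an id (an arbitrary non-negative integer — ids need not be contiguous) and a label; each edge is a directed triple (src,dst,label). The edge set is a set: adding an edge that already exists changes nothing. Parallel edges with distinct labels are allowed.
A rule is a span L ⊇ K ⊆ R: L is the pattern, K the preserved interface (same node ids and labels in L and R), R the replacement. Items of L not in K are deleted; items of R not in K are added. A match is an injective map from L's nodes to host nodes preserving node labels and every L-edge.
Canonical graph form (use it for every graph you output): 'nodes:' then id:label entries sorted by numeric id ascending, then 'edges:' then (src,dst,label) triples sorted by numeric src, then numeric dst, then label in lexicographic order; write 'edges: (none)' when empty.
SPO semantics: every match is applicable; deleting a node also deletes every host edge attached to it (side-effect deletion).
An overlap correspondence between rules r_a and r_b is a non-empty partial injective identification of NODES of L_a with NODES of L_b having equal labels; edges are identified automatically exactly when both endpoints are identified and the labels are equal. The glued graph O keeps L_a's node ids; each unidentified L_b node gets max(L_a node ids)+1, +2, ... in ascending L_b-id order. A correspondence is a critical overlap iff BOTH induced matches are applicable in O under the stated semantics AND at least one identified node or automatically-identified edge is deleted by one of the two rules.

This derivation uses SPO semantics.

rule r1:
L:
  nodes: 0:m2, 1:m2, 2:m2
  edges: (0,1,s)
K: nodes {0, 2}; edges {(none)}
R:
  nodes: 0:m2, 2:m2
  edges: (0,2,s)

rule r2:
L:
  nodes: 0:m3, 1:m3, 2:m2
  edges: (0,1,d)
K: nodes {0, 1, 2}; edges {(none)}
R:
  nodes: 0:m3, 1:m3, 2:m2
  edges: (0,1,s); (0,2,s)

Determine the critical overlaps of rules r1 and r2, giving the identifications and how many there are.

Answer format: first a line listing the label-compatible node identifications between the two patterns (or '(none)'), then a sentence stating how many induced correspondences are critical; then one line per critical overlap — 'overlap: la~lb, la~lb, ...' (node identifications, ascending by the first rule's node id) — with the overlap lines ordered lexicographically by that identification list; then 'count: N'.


label-compatible node identifications between L(r1) and L(r2): 0~2, 1~2, 2~2
1 of the induced correspondences is a critical overlap of r1 and r2.
overlap: 1~2
count: 1


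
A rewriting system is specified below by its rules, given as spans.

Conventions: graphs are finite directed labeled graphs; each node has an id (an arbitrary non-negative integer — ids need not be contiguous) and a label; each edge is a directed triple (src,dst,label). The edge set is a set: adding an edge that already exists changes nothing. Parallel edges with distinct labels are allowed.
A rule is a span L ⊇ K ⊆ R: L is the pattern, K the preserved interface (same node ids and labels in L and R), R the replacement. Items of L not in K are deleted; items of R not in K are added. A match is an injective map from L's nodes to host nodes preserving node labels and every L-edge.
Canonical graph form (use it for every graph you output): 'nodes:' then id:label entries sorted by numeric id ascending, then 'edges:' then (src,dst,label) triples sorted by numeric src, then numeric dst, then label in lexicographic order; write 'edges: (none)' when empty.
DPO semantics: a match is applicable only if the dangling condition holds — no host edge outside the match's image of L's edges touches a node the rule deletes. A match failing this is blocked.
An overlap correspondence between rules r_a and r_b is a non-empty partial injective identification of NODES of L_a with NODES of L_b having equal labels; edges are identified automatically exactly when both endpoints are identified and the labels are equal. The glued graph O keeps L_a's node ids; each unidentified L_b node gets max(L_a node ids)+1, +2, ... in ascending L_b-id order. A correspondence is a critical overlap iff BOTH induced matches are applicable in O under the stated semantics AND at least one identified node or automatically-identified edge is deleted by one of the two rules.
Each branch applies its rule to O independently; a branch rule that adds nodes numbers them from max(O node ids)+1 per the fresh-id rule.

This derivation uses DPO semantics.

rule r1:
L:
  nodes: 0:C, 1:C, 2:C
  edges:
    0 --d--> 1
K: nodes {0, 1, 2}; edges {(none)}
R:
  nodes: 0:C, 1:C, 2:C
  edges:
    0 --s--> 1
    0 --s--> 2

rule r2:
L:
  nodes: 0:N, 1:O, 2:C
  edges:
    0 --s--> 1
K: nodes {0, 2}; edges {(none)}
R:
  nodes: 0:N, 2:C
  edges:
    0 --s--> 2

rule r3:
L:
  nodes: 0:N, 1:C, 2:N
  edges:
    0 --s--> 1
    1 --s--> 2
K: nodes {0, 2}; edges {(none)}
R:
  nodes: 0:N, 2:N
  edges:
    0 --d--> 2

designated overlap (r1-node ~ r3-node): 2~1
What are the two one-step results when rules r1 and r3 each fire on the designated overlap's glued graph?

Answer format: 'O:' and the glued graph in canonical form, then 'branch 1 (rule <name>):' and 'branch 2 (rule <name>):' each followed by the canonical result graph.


O:
nodes: 0:C, 1:C, 2:C, 3:N, 4:N
edges: (0,1,d); (2,4,s); (3,2,s)
branch 1 (rule r1):
nodes: 0:C, 1:C, 2:C, 3:N, 4:N
edges: (0,1,s); (0,2,s); (2,4,s); (3,2,s)
branch 2 (rule r3):
nodes: 0:C, 1:C, 3:N, 4:N
edges: (0,1,d); (3,4,d)


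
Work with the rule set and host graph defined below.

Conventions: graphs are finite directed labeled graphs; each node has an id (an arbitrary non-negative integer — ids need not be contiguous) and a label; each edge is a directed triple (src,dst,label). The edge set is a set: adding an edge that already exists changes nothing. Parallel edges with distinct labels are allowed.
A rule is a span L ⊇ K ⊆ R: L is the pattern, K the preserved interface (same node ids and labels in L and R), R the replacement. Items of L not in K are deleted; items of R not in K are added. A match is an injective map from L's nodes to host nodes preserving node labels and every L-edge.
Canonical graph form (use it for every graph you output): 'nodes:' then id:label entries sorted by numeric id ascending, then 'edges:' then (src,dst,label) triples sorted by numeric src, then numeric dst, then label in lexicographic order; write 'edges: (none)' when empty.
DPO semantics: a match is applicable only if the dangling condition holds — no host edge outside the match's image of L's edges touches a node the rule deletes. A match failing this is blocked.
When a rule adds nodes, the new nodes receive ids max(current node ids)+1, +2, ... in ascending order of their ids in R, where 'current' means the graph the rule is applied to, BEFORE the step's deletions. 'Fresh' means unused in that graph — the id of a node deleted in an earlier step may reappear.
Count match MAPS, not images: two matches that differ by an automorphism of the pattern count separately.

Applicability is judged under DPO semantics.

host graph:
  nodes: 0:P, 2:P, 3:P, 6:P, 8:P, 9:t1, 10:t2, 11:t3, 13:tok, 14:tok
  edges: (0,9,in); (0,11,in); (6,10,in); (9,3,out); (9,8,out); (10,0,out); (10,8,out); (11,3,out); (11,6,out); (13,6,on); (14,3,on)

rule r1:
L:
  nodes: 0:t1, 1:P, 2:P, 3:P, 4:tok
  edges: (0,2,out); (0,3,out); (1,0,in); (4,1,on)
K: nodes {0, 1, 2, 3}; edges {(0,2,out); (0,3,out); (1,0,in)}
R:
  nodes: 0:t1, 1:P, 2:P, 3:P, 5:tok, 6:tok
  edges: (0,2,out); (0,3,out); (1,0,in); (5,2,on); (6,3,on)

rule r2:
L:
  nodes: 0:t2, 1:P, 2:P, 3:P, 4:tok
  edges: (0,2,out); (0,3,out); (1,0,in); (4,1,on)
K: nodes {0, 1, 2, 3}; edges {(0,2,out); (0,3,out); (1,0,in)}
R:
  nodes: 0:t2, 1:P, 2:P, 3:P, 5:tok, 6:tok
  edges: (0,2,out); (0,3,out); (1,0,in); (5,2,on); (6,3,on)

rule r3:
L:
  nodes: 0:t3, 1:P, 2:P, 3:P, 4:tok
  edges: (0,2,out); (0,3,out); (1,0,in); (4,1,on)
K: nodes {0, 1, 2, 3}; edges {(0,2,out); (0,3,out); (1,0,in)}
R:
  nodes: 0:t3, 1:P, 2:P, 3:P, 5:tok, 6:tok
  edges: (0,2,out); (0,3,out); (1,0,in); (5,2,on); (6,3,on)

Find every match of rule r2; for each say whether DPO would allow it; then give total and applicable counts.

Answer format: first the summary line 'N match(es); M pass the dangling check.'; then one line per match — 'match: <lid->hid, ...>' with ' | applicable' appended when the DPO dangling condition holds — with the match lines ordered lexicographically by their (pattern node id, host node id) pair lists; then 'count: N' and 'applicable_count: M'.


2 match(es); 2 pass the dangling check.
match: 0->10, 1->6, 2->0, 3->8, 4->13 | applicable
match: 0->10, 1->6, 2->8, 3->0, 4->13 | applicable
count: 2
applicable_count: 2


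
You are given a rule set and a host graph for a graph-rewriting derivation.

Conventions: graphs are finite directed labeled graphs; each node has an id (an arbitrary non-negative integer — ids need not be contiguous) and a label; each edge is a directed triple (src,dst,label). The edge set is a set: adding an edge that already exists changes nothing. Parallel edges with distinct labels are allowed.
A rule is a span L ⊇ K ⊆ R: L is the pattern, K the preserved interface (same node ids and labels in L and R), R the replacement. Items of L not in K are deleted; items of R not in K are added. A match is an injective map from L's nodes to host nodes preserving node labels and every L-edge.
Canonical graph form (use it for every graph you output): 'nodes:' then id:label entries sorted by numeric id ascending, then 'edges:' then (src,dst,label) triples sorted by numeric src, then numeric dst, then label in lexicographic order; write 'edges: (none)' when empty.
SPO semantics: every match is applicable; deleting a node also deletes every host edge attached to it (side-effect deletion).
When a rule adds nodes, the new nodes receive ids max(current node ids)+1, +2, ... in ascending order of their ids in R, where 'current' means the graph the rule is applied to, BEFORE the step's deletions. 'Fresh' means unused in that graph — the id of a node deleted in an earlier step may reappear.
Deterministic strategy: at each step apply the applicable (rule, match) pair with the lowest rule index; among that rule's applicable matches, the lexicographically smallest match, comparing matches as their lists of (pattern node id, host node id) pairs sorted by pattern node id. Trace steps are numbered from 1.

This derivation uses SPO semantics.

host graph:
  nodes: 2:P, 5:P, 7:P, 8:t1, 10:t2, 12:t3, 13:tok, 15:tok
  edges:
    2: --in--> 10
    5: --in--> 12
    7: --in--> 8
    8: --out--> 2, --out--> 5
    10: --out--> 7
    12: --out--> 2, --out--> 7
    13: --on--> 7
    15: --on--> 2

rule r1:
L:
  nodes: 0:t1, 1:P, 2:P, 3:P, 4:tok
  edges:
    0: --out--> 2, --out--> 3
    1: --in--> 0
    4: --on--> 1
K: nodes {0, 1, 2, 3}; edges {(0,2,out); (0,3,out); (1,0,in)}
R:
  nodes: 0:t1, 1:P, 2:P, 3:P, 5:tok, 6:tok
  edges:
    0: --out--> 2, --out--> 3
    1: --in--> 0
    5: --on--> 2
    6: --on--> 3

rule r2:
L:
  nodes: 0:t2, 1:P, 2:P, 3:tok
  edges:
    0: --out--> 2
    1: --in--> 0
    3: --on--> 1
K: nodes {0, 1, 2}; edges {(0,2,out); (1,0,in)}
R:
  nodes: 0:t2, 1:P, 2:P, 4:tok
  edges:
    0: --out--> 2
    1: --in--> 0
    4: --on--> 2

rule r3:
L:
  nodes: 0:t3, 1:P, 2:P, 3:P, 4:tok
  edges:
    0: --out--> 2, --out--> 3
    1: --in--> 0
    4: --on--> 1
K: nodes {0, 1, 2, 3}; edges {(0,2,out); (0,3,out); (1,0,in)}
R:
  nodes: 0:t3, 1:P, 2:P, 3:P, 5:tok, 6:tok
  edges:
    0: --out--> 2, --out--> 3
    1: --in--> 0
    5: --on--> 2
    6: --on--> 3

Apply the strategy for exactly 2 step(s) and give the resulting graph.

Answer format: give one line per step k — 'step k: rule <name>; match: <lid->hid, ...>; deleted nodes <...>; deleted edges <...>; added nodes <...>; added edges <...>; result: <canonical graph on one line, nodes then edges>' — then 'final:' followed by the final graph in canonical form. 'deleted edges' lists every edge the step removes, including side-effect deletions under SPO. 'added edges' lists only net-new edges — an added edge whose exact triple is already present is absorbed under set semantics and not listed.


step 1: rule r1; match: 0->8, 1->7, 2->2, 3->5, 4->13; deleted nodes 13; deleted edges (13,7,on); added nodes 16, 17; added edges (16,2,on); (17,5,on); result: nodes: 2:P, 5:P, 7:P, 8:t1, 10:t2, 12:t3, 15:tok, 16:tok, 17:tok edges: (2,10,in); (5,12,in); (7,8,in); (8,2,out); (8,5,out); (10,7,out); (12,2,out); (12,7,out); (15,2,on); (16,2,on); (17,5,on)
step 2: rule r2; match: 0->10, 1->2, 2->7, 3->15; deleted nodes 15; deleted edges (15,2,on); added nodes 18; added edges (18,7,on); result: nodes: 2:P, 5:P, 7:P, 8:t1, 10:t2, 12:t3, 16:tok, 17:tok, 18:tok edges: (2,10,in); (5,12,in); (7,8,in); (8,2,out); (8,5,out); (10,7,out); (12,2,out); (12,7,out); (16,2,on); (17,5,on); (18,7,on)
final:
nodes: 2:P, 5:P, 7:P, 8:t1, 10:t2, 12:t3, 16:tok, 17:tok, 18:tok
edges: (2,10,in); (5,12,in); (7,8,in); (8,2,out); (8,5,out); (10,7,out); (12,2,out); (12,7,out); (16,2,on); (17,5,on); (18,7,on)


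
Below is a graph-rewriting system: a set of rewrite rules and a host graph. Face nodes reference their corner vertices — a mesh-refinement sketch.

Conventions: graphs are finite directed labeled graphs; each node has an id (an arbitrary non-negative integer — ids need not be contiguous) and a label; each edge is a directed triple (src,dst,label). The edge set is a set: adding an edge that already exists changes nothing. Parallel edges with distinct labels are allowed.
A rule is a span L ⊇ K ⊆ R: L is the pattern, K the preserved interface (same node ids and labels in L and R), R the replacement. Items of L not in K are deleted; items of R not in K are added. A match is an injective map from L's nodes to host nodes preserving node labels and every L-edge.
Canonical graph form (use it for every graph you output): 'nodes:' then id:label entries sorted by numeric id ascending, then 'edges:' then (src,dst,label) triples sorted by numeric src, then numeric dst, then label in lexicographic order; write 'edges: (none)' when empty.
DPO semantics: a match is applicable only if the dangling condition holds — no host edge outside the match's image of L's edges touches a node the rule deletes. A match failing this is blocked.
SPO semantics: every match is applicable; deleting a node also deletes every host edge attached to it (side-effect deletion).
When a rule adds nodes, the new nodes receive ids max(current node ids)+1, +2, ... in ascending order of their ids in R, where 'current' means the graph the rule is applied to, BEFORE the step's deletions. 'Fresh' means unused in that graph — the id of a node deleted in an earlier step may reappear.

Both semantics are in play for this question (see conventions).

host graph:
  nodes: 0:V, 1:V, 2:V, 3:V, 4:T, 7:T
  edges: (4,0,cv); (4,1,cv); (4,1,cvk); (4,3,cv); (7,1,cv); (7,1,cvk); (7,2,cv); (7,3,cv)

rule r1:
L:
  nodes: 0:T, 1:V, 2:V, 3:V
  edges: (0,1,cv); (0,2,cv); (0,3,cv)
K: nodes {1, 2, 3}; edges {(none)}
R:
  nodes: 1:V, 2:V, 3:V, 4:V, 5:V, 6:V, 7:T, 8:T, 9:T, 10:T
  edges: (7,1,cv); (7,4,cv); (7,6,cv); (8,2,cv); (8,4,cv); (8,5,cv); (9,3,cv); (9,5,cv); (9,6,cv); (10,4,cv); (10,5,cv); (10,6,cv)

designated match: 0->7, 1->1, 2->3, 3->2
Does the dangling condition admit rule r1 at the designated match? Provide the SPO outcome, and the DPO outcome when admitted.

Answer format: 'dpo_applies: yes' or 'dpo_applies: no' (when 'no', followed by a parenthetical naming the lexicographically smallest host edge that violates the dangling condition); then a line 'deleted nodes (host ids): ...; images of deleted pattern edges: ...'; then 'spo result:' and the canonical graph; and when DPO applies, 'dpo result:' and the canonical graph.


dpo_applies: no
(the rule deletes node 7, which keeps host edge (7,1,cvk) outside the match image — the dangling condition fails, DPO blocks; SPO proceeds and side-deletes such edges)
deleted nodes (host ids): 7; images of deleted pattern edges: (7,1,cv); (7,2,cv); (7,3,cv)
spo result:
nodes: 0:V, 1:V, 2:V, 3:V, 4:T, 8:V, 9:V, 10:V, 11:T, 12:T, 13:T, 14:T
edges: (4,0,cv); (4,1,cv); (4,1,cvk); (4,3,cv); (11,1,cv); (11,8,cv); (11,10,cv); (12,3,cv); (12,8,cv); (12,9,cv); (13,2,cv); (13,9,cv); (13,10,cv); (14,8,cv); (14,9,cv); (14,10,cv)


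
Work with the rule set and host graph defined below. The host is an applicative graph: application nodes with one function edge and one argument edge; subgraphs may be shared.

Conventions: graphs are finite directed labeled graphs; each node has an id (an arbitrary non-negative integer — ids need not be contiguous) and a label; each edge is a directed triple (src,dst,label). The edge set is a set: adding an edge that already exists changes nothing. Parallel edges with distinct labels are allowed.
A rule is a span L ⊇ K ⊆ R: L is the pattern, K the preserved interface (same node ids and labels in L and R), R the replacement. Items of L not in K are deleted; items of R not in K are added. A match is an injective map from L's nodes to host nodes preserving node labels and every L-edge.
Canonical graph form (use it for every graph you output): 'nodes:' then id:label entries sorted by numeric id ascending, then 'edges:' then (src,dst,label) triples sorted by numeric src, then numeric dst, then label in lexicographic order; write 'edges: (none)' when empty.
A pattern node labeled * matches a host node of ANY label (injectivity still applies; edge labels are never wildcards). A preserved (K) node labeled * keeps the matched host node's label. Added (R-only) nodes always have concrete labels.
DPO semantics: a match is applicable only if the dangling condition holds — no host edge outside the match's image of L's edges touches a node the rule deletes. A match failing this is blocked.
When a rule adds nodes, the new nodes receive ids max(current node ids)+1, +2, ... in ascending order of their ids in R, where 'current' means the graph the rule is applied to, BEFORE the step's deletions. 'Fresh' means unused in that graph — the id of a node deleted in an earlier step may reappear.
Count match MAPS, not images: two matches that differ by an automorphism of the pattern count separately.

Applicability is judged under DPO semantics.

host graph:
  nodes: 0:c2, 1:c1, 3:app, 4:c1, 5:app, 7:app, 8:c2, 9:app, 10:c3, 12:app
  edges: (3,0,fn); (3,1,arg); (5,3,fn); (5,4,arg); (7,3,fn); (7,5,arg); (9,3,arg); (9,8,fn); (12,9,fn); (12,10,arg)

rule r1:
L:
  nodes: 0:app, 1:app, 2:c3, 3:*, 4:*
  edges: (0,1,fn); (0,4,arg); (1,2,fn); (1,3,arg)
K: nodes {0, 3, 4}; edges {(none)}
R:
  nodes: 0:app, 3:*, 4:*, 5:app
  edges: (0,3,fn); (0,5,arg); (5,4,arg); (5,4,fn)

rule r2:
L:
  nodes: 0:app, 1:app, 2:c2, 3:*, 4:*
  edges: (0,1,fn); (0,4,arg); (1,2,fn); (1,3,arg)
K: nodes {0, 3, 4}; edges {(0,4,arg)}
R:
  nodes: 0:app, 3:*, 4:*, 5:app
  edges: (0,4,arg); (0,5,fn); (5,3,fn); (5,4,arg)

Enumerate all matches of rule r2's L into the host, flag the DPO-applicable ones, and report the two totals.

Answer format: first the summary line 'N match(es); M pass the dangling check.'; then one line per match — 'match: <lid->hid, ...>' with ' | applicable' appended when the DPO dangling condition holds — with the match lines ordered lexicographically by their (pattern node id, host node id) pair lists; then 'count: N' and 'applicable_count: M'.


3 match(es); 1 pass the dangling check.
match: 0->5, 1->3, 2->0, 3->1, 4->4
match: 0->7, 1->3, 2->0, 3->1, 4->5
match: 0->12, 1->9, 2->8, 3->3, 4->10 | applicable
count: 3
applicable_count: 1


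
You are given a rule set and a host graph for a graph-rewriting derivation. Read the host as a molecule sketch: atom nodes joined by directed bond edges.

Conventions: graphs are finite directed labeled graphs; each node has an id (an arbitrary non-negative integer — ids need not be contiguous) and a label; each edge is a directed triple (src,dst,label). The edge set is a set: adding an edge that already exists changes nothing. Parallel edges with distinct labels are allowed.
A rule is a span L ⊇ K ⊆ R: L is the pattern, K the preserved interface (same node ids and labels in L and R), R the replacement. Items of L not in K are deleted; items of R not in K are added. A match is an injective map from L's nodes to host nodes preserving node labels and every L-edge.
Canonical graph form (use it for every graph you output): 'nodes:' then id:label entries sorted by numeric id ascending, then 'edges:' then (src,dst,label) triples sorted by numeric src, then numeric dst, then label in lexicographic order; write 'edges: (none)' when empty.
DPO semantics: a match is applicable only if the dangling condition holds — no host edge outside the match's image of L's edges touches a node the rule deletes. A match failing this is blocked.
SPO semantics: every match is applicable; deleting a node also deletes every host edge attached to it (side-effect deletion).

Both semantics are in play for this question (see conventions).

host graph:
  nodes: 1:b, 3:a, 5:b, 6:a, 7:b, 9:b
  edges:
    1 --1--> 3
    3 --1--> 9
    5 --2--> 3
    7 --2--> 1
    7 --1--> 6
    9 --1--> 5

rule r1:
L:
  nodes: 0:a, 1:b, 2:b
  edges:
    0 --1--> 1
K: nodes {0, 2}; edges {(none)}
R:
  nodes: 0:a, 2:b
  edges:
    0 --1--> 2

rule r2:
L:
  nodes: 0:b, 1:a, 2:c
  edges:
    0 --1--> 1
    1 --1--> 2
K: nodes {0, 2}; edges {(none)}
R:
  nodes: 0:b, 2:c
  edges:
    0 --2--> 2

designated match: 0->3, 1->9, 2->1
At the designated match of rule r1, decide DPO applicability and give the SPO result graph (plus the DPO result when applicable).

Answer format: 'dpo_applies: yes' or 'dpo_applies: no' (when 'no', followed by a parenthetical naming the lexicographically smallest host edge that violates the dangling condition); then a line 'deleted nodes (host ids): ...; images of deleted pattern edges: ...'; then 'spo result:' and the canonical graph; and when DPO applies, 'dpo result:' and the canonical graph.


dpo_applies: no
(the rule deletes node 9, which keeps host edge (9,5,1) outside the match image — the dangling condition fails, DPO blocks; SPO proceeds and side-deletes such edges)
deleted nodes (host ids): 9; images of deleted pattern edges: (3,9,1)
spo result:
nodes: 1:b, 3:a, 5:b, 6:a, 7:b
edges: (1,3,1); (3,1,1); (5,3,2); (7,1,2); (7,6,1)


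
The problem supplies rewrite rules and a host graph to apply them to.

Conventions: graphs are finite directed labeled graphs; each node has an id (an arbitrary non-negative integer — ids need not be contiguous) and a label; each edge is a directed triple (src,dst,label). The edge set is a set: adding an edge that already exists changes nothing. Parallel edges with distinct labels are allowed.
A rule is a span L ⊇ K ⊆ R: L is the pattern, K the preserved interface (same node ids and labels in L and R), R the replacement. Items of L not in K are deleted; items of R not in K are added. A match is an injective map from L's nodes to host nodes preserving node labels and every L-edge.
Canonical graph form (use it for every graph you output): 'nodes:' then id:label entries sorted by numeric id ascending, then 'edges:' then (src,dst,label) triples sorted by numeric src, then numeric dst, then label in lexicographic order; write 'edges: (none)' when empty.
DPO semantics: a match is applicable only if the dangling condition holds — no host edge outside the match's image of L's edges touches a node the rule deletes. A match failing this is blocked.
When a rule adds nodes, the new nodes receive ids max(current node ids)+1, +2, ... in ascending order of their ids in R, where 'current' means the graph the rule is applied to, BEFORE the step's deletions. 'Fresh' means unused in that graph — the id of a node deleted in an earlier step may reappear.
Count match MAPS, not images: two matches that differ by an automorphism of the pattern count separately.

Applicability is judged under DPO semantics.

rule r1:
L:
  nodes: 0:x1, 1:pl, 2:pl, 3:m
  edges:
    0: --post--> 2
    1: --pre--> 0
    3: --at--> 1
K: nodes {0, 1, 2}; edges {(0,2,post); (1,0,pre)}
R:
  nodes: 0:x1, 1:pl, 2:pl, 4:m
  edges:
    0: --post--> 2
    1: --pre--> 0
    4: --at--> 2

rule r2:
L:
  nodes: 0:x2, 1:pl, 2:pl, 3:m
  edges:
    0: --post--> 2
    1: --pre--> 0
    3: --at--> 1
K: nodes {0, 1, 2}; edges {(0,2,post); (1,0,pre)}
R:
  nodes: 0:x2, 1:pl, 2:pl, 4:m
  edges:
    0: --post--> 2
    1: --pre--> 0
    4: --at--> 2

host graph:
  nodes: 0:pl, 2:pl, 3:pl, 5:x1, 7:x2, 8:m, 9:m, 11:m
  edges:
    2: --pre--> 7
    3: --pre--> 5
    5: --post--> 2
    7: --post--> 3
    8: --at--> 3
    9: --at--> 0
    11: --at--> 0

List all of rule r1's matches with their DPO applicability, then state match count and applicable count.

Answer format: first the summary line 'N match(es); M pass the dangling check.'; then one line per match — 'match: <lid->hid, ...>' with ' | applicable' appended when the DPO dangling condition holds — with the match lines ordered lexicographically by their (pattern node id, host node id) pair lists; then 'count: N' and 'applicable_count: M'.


1 match(es); 1 pass the dangling check.
match: 0->5, 1->3, 2->2, 3->8 | applicable
count: 1
applicable_count: 1
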